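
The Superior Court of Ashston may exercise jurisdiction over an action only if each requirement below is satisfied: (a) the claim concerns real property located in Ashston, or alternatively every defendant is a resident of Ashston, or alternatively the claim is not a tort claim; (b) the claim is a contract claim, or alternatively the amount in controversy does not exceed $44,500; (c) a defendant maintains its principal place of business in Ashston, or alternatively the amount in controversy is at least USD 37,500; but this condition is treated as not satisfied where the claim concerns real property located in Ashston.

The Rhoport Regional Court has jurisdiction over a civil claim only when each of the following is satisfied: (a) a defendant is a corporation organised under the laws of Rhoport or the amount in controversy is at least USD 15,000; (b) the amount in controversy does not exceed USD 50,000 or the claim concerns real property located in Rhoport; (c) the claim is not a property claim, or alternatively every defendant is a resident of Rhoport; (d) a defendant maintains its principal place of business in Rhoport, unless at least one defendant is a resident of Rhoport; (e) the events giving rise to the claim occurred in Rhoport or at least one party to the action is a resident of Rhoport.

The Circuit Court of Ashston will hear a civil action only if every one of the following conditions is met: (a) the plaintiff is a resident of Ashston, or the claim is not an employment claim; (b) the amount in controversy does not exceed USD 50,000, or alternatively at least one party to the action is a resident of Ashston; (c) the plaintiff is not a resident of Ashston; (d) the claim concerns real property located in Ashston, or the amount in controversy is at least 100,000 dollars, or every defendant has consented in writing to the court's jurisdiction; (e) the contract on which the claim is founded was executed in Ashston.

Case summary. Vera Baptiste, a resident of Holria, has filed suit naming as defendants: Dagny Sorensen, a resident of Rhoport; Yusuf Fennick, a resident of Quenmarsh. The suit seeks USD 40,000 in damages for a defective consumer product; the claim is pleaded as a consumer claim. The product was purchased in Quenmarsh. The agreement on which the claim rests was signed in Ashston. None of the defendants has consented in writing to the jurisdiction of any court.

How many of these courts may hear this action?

The Superior Court of Ashston:
  (a) The claim is a consumer claim, not a tort claim — that alternative is enough. Met.
  (b) The amount in controversy is $40,000, within the $44,500 ceiling, which satisfies one of the alternatives. Condition met.
  (c) The amount in controversy is 40,000 dollars, which meets the $37,500 floor, which satisfies one of the alternatives. The carve-out does not apply: the claim does not concern real property. Condition met.
  → Jurisdiction lies.
The Rhoport Regional Court:
  (a) The amount in controversy is $40,000, which meets the $15,000 floor, so this disjunct is met. Condition met.
  (b) The amount in controversy is $40,000, within the $50,000 ceiling — that alternative is enough. Condition met.
  (c) The claim is a consumer claim, not a property claim, so this disjunct is met. Condition met.
  (d) No defendant is a corporation. But Dagny Sorensen resides in Rhoport, and the 'unless' clause therefore excuses the requirement. Condition met.
  (e) Dagny Sorensen resides in Rhoport, which satisfies one of the alternatives. Condition met.
  → Jurisdiction lies.
The Circuit Court of Ashston:
  (a) The claim is a consumer claim, not an employment claim — that alternative is enough. Satisfied.
  (b) The amount in controversy is USD 40,000, within the 50,000 dollars ceiling — that alternative is enough. Condition met.
  (c) The plaintiff resides in Holria, which is not Ashston. Condition met.
  (d) The claim does not concern real property; the amount in controversy is $40,000, below the USD 100,000 floor; no such written consent has been filed — every alternative fails. Not met.
  (e) The contract was executed in Ashston. Satisfied.
  → The court lacks jurisdiction.
Courts with jurisdiction: the Superior Court of Ashston, the Rhoport Regional Court — 2 in total.

2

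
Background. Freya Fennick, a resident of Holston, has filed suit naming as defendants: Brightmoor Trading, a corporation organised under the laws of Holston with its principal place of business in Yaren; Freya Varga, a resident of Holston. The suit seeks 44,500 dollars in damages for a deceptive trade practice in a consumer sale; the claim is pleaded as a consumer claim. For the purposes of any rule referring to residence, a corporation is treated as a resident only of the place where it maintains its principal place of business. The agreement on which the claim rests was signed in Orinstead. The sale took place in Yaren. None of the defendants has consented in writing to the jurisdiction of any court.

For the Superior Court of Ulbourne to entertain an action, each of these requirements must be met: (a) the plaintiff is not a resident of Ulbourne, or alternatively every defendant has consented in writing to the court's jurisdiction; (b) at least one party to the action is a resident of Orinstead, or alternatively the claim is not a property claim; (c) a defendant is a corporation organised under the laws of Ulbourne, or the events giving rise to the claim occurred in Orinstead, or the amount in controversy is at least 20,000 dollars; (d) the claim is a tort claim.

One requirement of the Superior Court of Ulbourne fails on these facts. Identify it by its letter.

(d)

The Superior Court of Ulbourne:
  (a) The plaintiff resides in Holston, which is not Ulbourne, which satisfies one of the alternatives. Condition met.
  (b) The claim is a consumer claim, not a property claim, so one alternative holds. Met.
  (c) The amount in controversy is 44,500 dollars, which meets the $20,000 floor, so this disjunct is met. Satisfied.
  (d) The claim is a consumer claim, not a tort claim. Not met.
Only condition (d) fails.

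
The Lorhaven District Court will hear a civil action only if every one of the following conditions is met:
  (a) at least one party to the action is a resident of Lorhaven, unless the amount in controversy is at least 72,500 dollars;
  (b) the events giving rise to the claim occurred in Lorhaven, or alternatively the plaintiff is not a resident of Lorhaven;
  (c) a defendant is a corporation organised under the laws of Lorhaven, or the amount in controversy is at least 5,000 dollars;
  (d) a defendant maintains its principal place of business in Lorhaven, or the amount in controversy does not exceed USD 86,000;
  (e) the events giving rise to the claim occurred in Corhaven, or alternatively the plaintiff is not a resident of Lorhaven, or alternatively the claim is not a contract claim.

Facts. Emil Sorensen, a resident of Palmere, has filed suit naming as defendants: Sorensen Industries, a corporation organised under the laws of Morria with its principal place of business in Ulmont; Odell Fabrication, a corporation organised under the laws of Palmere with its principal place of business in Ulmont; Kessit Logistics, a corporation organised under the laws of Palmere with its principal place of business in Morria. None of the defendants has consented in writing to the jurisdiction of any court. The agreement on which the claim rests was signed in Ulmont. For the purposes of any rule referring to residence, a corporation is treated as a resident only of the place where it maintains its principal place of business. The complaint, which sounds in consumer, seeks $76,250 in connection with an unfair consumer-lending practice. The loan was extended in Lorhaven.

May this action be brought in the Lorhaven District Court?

Yes

The Lorhaven District Court:
  (a) No party resides in Lorhaven. However, the amount in controversy is 76,250 dollars, which meets the USD 72,500 floor, so the 'unless' proviso supplies this condition. Met.
  (b) The operative events occurred in Lorhaven — that alternative is enough. Satisfied.
  (c) The amount in controversy is USD 76,250, which meets the USD 5,000 floor, so one alternative holds. Condition met.
  (d) The amount in controversy is 76,250 dollars, within the $86,000 ceiling, which satisfies one of the alternatives. Met.
  (e) The plaintiff resides in Palmere, which is not Lorhaven, which satisfies one of the alternatives. Condition met.
  → Every requirement is satisfied — jurisdiction.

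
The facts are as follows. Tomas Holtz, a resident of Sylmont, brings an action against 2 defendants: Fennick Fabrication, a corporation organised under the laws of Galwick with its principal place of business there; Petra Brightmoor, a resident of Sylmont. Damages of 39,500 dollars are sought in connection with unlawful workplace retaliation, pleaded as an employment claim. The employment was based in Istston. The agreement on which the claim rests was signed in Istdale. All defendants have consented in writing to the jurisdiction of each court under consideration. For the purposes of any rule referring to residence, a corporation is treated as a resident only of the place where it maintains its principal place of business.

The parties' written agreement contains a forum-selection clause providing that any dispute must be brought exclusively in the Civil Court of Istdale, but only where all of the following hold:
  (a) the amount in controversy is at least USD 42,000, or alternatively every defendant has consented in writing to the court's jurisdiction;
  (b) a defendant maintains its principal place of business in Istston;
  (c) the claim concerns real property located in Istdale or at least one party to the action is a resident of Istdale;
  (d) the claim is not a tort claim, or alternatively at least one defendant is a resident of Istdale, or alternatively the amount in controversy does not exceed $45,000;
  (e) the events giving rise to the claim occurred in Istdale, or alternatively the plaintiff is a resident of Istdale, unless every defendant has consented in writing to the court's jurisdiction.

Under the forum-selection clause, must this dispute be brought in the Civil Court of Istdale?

The Civil Court of Istdale:
  (a) Every defendant has filed written consent, so one alternative holds. Met.
  (b) The corporate defendant(s) have their principal place of business in Galwick, not Istston. Condition not met.
  (c) The claim does not concern real property; no party resides in Istdale — every alternative fails. Not satisfied.
  (d) The claim is an employment claim, not a tort claim — that alternative is enough. Condition met.
  (e) The operative events occurred in Istston, not Istdale; the plaintiff resides in Sylmont, not Istdale — none of the alternatives is met. The proviso rescues it, though: every defendant has filed written consent. Condition met.
  → The clause does not apply.

No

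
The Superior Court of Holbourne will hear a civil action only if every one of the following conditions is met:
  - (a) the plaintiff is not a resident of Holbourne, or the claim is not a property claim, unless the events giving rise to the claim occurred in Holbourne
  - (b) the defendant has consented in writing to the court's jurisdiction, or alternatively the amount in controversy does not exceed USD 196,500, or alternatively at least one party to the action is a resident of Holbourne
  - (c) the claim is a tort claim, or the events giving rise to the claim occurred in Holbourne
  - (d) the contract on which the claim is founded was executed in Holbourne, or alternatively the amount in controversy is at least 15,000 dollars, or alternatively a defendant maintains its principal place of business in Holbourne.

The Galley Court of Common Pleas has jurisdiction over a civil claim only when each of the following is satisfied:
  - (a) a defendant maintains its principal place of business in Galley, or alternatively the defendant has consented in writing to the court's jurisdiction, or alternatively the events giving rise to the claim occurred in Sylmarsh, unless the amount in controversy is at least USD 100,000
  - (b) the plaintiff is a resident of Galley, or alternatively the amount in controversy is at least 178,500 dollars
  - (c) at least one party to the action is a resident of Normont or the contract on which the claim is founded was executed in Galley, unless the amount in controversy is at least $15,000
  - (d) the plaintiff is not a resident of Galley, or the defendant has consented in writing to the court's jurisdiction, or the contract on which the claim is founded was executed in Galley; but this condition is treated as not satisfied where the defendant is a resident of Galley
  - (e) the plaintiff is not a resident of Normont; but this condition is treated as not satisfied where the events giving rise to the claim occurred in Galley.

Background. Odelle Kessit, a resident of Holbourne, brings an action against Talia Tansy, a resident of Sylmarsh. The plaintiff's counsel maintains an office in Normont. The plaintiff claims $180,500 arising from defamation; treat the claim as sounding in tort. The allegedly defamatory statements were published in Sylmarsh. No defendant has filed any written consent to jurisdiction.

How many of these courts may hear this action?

2

The Superior Court of Holbourne:
  (a) The claim is a tort claim, not a property claim, so one alternative holds. Satisfied.
  (b) The amount in controversy is 180,500 dollars, within the USD 196,500 ceiling, so one alternative holds. Met.
  (c) The claim is a tort claim, which satisfies one of the alternatives. Condition met.
  (d) The amount in controversy is $180,500, which meets the $15,000 floor, so this disjunct is met. Condition met.
  → Jurisdiction lies.
The Galley Court of Common Pleas:
  (a) The operative events occurred in Sylmarsh, so one alternative holds. Condition met.
  (b) The amount in controversy is $180,500, which meets the 178,500 dollars floor, so one alternative holds. Condition met.
  (c) No party resides in Normont; no contract (and hence no place of execution) is alleged — every alternative fails. However, the amount in controversy is USD 180,500, which meets the USD 15,000 floor, so the 'unless' proviso supplies this condition. Met.
  (d) The plaintiff resides in Holbourne, which is not Galley, so one alternative holds. The carve-out does not apply: the defendant resides in Sylmarsh, not Galley. Met.
  (e) The plaintiff resides in Holbourne, which is not Normont. The exception is not triggered, since the operative events occurred in Sylmarsh, not Galley. Condition met.
  → All conditions met; jurisdiction exists.
Courts with jurisdiction: the Superior Court of Holbourne, the Galley Court of Common Pleas — 2 in total.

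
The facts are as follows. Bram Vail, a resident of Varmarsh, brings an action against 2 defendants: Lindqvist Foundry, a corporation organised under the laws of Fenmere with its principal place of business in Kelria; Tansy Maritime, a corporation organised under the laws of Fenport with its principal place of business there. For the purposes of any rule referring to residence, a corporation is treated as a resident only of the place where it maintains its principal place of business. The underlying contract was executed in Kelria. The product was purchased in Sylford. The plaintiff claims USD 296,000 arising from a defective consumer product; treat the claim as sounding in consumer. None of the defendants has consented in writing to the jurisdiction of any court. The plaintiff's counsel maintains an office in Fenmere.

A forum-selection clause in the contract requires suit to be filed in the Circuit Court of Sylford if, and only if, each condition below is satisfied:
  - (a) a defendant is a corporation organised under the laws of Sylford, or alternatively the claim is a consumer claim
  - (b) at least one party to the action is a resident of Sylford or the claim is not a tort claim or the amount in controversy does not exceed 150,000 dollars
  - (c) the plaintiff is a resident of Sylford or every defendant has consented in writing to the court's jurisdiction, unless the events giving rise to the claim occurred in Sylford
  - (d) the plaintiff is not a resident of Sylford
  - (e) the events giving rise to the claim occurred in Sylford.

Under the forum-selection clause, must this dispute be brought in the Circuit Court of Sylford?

Yes

The Circuit Court of Sylford:
  (a) The claim is a consumer claim, which satisfies one of the alternatives. Condition met.
  (b) The claim is a consumer claim, not a tort claim, which satisfies one of the alternatives. Condition met.
  (c) The plaintiff resides in Varmarsh, not Sylford; no such written consent has been filed — every alternative fails. But the operative events occurred in Sylford, and the 'unless' clause therefore excuses the requirement. Met.
  (d) The plaintiff resides in Varmarsh, which is not Sylford. Condition met.
  (e) The operative events occurred in Sylford. Satisfied.
  → Forum clause is triggered.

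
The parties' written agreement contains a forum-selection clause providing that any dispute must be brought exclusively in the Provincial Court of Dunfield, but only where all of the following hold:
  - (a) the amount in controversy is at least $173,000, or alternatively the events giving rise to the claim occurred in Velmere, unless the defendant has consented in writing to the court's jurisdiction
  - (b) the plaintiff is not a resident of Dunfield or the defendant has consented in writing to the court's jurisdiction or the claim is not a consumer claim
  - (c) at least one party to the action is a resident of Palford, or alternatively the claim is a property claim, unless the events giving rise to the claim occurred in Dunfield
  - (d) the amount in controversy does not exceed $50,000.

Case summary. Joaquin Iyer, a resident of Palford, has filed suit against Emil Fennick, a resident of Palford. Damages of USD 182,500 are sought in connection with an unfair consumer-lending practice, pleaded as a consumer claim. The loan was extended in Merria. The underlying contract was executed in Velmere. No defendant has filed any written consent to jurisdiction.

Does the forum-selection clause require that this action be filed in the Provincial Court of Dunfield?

No

The Provincial Court of Dunfield:
  (a) The amount in controversy is 182,500 dollars, which meets the 173,000 dollars floor, which satisfies one of the alternatives. Condition met.
  (b) The plaintiff resides in Palford, which is not Dunfield, so one alternative holds. Satisfied.
  (c) Joaquin Iyer resides in Palford, so one alternative holds. Condition met.
  (d) The amount in controversy is USD 182,500, above the USD 50,000 ceiling. Fails.
  → The clause does not apply.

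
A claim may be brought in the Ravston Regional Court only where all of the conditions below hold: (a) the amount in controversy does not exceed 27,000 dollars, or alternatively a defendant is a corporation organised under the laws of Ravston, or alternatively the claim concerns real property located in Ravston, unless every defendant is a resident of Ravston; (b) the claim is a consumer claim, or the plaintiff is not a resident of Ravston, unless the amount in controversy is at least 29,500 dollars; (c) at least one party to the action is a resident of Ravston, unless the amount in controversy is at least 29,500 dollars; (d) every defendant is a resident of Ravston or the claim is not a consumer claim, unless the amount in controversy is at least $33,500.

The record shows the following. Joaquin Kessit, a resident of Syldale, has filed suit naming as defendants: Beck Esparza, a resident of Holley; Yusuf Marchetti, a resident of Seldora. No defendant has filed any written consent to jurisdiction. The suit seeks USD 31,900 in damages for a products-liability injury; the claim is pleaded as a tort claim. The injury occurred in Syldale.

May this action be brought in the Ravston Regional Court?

The Ravston Regional Court:
  (a) The amount in controversy is 31,900 dollars, above the $27,000 ceiling; no defendant is a corporation; the claim does not concern real property — none of the alternatives is met. And the defendants reside as follows — Beck Esparza in Holley, Yusuf Marchetti in Seldora — not all in Ravston, so the proviso does not save it. Condition not met.
  (b) The plaintiff resides in Syldale, which is not Ravston, so this disjunct is met. Condition met.
  (c) No party resides in Ravston. The proviso rescues it, though: the amount in controversy is 31,900 dollars, which meets the 29,500 dollars floor. Condition met.
  (d) The claim is a tort claim, not a consumer claim, which satisfies one of the alternatives. Satisfied.
  → Not every requirement is met — no jurisdiction.

No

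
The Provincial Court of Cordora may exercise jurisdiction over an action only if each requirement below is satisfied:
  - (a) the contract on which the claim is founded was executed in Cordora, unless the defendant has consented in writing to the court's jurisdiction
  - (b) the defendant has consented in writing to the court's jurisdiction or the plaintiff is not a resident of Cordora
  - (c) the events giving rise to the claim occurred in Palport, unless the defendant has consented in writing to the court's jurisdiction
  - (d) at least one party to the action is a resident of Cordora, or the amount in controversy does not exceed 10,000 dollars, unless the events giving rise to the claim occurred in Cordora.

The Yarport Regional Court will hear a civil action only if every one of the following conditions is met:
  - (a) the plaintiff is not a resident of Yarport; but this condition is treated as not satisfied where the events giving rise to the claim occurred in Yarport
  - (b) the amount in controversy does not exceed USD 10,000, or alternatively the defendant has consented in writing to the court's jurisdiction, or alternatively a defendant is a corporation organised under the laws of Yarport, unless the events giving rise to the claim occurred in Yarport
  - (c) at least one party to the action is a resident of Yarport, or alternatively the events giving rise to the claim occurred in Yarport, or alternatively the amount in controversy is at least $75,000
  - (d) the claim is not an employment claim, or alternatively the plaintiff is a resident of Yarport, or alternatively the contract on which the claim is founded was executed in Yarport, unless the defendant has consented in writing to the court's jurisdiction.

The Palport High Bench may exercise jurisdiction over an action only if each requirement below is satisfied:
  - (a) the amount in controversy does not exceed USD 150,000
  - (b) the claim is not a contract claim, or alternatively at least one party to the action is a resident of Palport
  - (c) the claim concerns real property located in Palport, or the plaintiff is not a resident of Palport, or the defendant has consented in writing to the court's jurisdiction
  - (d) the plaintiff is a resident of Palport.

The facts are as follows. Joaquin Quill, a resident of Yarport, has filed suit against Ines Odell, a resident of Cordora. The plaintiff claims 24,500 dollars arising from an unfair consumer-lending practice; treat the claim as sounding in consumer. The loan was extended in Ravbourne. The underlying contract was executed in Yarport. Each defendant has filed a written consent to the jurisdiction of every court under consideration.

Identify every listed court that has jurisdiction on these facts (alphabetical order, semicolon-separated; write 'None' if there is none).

the Provincial Court of Cordora

The Provincial Court of Cordora:
  (a) The contract was executed in Yarport, not Cordora. However, every defendant has filed written consent, so the 'unless' proviso supplies this condition. Condition met.
  (b) Every defendant has filed written consent, so this disjunct is met. Condition met.
  (c) The operative events occurred in Ravbourne, not Palport. However, every defendant has filed written consent, so the 'unless' proviso supplies this condition. Met.
  (d) Ines Odell resides in Cordora — that alternative is enough. Met.
  → Jurisdiction lies.
The Yarport Regional Court:
  (a) The plaintiff resides in Yarport. Condition not met.
  (b) Every defendant has filed written consent — that alternative is enough. Condition met.
  (c) Joaquin Quill resides in Yarport, which satisfies one of the alternatives. Met.
  (d) The claim is a consumer claim, not an employment claim, so one alternative holds. Condition met.
  → Not every requirement is met — no jurisdiction.
The Palport High Bench:
  (a) The amount in controversy is USD 24,500, within the 150,000 dollars ceiling. Satisfied.
  (b) The claim is a consumer claim, not a contract claim, so this disjunct is met. Met.
  (c) The plaintiff resides in Yarport, which is not Palport, which satisfies one of the alternatives. Satisfied.
  (d) The plaintiff resides in Yarport, not Palport. Fails.
  → No jurisdiction.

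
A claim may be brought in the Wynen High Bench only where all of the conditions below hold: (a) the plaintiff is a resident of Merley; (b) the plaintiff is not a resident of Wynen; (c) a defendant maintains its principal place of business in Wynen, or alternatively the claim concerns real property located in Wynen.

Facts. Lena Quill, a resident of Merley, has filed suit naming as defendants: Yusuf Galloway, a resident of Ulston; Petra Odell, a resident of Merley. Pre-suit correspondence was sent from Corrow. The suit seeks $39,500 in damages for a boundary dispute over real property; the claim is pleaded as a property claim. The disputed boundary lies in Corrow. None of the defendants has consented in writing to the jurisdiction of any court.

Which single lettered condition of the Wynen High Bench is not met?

(c)

The Wynen High Bench:
  (a) The plaintiff resides in Merley. Met.
  (b) The plaintiff resides in Merley, which is not Wynen. Condition met.
  (c) No defendant is a corporation; the property lies in Corrow, not Wynen — none of the alternatives is met. Condition not met.
Only condition (c) fails.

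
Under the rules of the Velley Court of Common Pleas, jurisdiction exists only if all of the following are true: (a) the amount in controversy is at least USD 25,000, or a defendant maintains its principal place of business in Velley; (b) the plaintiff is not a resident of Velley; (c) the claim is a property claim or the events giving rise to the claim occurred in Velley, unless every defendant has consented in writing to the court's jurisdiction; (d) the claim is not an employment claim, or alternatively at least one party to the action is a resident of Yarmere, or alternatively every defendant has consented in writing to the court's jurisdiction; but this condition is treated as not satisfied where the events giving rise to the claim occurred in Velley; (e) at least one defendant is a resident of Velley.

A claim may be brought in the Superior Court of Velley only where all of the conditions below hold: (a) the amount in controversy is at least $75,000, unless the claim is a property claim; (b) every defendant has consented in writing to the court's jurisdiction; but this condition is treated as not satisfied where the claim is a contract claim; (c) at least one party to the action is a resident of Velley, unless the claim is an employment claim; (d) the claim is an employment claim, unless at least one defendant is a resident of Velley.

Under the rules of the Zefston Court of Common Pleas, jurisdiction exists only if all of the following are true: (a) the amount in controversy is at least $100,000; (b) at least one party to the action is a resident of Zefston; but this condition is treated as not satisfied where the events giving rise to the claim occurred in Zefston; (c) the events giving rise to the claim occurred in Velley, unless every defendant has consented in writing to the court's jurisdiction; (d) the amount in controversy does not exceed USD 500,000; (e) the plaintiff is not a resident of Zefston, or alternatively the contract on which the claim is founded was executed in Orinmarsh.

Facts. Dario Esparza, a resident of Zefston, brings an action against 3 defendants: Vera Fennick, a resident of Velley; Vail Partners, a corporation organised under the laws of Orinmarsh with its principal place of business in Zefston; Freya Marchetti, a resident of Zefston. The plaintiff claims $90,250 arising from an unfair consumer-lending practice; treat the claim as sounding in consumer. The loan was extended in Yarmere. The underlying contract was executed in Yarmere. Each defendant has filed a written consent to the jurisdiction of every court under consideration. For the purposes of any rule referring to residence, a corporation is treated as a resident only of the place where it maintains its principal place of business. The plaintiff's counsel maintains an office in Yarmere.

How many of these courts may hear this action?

2

The Velley Court of Common Pleas:
  (a) The amount in controversy is 90,250 dollars, which meets the $25,000 floor — that alternative is enough. Satisfied.
  (b) The plaintiff resides in Zefston, which is not Velley. Condition met.
  (c) The claim is a consumer claim, not a property claim; the operative events occurred in Yarmere, not Velley — none of the alternatives is met. But every defendant has filed written consent, and the 'unless' clause therefore excuses the requirement. Met.
  (d) The claim is a consumer claim, not an employment claim, so this disjunct is met. The carve-out does not apply: the operative events occurred in Yarmere, not Velley. Condition met.
  (e) Vera Fennick resides in Velley. Satisfied.
  → Every requirement is satisfied — jurisdiction.
The Superior Court of Velley:
  (a) The amount in controversy is $90,250, which meets the $75,000 floor. Condition met.
  (b) Every defendant has filed written consent. And the carve-out is inapplicable — the claim is a consumer claim, not a contract claim. Met.
  (c) Vera Fennick resides in Velley. Condition met.
  (d) The claim is a consumer claim, not an employment claim. But Vera Fennick resides in Velley, and the 'unless' clause therefore excuses the requirement. Met.
  → The court has jurisdiction.
The Zefston Court of Common Pleas:
  (a) The amount in controversy is $90,250, below the $100,000 floor. Condition not met.
  (b) Dario Esparza resides in Zefston. The carve-out does not apply: the operative events occurred in Yarmere, not Zefston. Condition met.
  (c) The operative events occurred in Yarmere, not Velley. However, every defendant has filed written consent, so the 'unless' proviso supplies this condition. Satisfied.
  (d) The amount in controversy is USD 90,250, within the $500,000 ceiling. Met.
  (e) The plaintiff resides in Zefston; the contract was executed in Yarmere, not Orinmarsh — every alternative fails. Not met.
  → No jurisdiction.
Courts with jurisdiction: the Velley Court of Common Pleas, the Superior Court of Velley — 2 in total.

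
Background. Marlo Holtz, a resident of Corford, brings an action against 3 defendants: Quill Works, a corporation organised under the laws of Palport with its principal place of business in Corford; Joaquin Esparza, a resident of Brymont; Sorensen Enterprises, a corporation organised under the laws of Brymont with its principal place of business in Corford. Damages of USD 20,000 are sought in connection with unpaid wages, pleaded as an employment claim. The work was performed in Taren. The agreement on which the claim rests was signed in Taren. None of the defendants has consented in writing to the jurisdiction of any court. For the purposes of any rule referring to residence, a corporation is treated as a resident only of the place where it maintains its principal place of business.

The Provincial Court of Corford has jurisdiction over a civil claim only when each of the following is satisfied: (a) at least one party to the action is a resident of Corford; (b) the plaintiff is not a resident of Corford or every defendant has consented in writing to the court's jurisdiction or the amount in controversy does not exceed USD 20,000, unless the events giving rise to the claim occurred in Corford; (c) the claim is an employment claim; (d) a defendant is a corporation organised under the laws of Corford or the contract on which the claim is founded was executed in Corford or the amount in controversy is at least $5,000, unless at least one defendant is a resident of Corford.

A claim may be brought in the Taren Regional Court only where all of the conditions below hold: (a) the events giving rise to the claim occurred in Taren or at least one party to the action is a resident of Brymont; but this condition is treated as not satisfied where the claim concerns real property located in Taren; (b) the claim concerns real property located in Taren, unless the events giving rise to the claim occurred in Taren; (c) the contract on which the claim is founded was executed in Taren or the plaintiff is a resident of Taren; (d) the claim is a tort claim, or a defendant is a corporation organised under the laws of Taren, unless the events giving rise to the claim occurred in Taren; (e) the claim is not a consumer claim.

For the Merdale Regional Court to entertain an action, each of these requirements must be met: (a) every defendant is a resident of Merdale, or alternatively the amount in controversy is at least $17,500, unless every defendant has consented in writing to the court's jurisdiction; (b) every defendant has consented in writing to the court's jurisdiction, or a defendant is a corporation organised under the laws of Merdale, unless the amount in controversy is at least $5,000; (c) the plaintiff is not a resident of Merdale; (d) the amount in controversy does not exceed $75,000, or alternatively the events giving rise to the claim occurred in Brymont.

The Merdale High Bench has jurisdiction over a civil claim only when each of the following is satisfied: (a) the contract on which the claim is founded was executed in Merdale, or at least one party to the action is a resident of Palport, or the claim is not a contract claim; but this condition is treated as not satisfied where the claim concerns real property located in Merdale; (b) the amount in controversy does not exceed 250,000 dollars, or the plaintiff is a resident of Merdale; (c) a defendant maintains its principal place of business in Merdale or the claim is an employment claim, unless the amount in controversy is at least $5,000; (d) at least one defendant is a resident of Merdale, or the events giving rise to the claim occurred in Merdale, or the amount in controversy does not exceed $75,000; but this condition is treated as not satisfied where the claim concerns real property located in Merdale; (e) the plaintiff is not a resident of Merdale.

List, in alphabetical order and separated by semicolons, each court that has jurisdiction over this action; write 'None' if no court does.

the Merdale High Bench; the Merdale Regional Court; the Provincial Court of Corford; the Taren Regional Court

The Provincial Court of Corford:
  (a) Marlo Holtz resides in Corford. Satisfied.
  (b) The amount in controversy is $20,000, within the USD 20,000 ceiling, which satisfies one of the alternatives. Condition met.
  (c) The claim is an employment claim. Condition met.
  (d) The amount in controversy is $20,000, which meets the USD 5,000 floor — that alternative is enough. Satisfied.
  → Every requirement is satisfied — jurisdiction.
The Taren Regional Court:
  (a) The operative events occurred in Taren — that alternative is enough. And the carve-out is inapplicable — the claim does not concern real property. Satisfied.
  (b) The claim does not concern real property. But the operative events occurred in Taren, and the 'unless' clause therefore excuses the requirement. Satisfied.
  (c) The contract was executed in Taren, so this disjunct is met. Condition met.
  (d) The claim is an employment claim, not a tort claim; the corporate defendant(s) are organised in Brymont, Palport, not Taren — none of the alternatives is met. But the operative events occurred in Taren, and the 'unless' clause therefore excuses the requirement. Condition met.
  (e) The claim is an employment claim, not a consumer claim. Satisfied.
  → The court has jurisdiction.
The Merdale Regional Court:
  (a) The amount in controversy is 20,000 dollars, which meets the $17,500 floor — that alternative is enough. Met.
  (b) No such written consent has been filed; the corporate defendant(s) are organised in Brymont, Palport, not Merdale — every alternative fails. But the amount in controversy is USD 20,000, which meets the $5,000 floor, and the 'unless' clause therefore excuses the requirement. Condition met.
  (c) The plaintiff resides in Corford, which is not Merdale. Met.
  (d) The amount in controversy is USD 20,000, within the $75,000 ceiling — that alternative is enough. Condition met.
  → The court has jurisdiction.
The Merdale High Bench:
  (a) The claim is an employment claim, not a contract claim, so one alternative holds. And the carve-out is inapplicable — the claim does not concern real property. Satisfied.
  (b) The amount in controversy is USD 20,000, within the $250,000 ceiling, so this disjunct is met. Condition met.
  (c) The claim is an employment claim, so this disjunct is met. Met.
  (d) The amount in controversy is 20,000 dollars, within the USD 75,000 ceiling, so this disjunct is met. The carve-out does not apply: the claim does not concern real property. Met.
  (e) The plaintiff resides in Corford, which is not Merdale. Condition met.
  → Every requirement is satisfied — jurisdiction.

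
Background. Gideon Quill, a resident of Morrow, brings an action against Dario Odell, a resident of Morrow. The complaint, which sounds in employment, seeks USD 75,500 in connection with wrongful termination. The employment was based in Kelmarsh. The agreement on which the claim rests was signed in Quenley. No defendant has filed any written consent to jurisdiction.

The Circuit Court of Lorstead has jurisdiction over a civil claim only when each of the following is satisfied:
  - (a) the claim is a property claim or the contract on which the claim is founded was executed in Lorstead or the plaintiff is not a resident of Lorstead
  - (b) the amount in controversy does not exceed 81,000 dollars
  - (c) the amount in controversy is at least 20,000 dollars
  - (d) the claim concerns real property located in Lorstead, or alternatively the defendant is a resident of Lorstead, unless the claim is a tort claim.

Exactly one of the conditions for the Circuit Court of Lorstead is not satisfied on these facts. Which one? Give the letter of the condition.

The Circuit Court of Lorstead:
  (a) The plaintiff resides in Morrow, which is not Lorstead, so this disjunct is met. Condition met.
  (b) The amount in controversy is 75,500 dollars, within the USD 81,000 ceiling. Met.
  (c) The amount in controversy is $75,500, which meets the USD 20,000 floor. Condition met.
  (d) The claim does not concern real property; the defendant resides in Morrow, not Lorstead — no alternative holds. And the claim is an employment claim, not a tort claim, so the proviso does not save it. Fails.
Only condition (d) fails.

(d)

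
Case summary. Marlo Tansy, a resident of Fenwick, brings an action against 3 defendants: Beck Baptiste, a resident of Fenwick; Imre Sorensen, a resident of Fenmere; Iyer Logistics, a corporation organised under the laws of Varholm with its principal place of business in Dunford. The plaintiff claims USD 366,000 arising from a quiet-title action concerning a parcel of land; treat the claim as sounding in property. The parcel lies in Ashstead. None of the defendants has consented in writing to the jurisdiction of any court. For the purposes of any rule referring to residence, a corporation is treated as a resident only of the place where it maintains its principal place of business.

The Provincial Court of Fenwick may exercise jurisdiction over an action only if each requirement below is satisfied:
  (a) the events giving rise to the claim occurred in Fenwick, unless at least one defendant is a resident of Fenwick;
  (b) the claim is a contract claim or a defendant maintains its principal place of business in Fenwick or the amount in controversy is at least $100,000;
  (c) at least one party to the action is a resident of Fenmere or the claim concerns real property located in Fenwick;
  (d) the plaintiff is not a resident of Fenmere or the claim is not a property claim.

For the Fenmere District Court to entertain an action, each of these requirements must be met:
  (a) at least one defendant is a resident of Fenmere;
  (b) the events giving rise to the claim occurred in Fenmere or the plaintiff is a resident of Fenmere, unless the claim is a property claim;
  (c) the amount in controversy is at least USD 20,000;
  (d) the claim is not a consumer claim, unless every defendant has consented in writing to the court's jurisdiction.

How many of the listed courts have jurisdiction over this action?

2

The Provincial Court of Fenwick:
  (a) The operative events occurred in Ashstead, not Fenwick. However, Beck Baptiste resides in Fenwick, so the 'unless' proviso supplies this condition. Condition met.
  (b) The amount in controversy is $366,000, which meets the $100,000 floor — that alternative is enough. Met.
  (c) Imre Sorensen resides in Fenmere — that alternative is enough. Condition met.
  (d) The plaintiff resides in Fenwick, which is not Fenmere, so one alternative holds. Condition met.
  → The court has jurisdiction.
The Fenmere District Court:
  (a) Imre Sorensen resides in Fenmere. Met.
  (b) The operative events occurred in Ashstead, not Fenmere; the plaintiff resides in Fenwick, not Fenmere — none of the alternatives is met. But the claim is a property claim, and the 'unless' clause therefore excuses the requirement. Met.
  (c) The amount in controversy is USD 366,000, which meets the $20,000 floor. Condition met.
  (d) The claim is a property claim, not a consumer claim. Satisfied.
  → The court has jurisdiction.
Courts with jurisdiction: the Provincial Court of Fenwick, the Fenmere District Court — 2 in total.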